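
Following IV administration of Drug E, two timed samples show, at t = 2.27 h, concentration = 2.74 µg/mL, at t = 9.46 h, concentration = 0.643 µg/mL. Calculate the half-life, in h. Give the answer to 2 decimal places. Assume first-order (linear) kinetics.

k = ln(C₁/C₂) / (t₂ − t₁) = ln(2.74/0.643) / (9.46 − 2.27)
  = 1.450 / 7.190 = 0.2017 h⁻¹
t½ = ln2 / k = 0.693147 / 0.2017 = 3.437 h

3.44 h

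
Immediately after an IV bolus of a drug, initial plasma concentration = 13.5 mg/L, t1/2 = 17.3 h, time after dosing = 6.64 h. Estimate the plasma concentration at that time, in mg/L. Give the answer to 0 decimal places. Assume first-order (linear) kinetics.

10 mg/L

k = ln2 / t½ = 0.693147 / 17.3 = 0.04007 h⁻¹
C = C₀ · e^(−k·t) = 13.50 × e^(−0.04007 × 6.64)
  = 13.50 × 0.7664 = 10.35 mg/L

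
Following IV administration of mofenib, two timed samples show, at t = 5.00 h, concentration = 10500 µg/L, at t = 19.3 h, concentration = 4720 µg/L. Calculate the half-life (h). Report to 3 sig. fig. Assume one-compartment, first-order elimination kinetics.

k = ln(C₁/C₂) / (t₂ − t₁) = ln(10500/4720) / (19.3 − 5.00)
  = 0.7996 / 14.30 = 0.05592 h⁻¹
t½ = ln2 / k = 0.693147 / 0.05592 = 12.40 h

12.4 h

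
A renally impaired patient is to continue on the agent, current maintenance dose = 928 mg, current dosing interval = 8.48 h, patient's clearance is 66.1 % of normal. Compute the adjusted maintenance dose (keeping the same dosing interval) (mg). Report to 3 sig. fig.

613 mg

To keep the same average steady-state level, dosing rate must scale with clearance.
CL ratio = 66.1 / 100 = 0.6610
New dose (same interval) = 928 × 0.6610 = 613.4 mg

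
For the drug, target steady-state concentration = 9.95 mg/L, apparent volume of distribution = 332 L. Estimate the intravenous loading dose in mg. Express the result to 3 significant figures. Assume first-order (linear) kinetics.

3300 mg

LD = Css × Vd = 9.95 × 332 = 3303 mg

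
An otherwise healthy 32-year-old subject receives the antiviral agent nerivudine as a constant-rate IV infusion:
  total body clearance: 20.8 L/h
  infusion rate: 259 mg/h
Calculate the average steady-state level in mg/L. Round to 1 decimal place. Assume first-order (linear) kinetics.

At steady state Css = R₀ / CL = 259 / 20.80 = 12.45 mg/L

12.5 mg/L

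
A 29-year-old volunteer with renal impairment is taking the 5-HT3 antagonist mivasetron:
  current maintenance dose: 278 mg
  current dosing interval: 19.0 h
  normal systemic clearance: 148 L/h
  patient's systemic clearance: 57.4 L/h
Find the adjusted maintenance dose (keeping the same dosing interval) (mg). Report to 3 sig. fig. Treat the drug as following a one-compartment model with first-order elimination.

108 mg

To keep the same average steady-state level, dosing rate must scale with clearance.
CL ratio = 57.4 / 148 = 0.3878
New dose (same interval) = 278 × 0.3878 = 107.8 mg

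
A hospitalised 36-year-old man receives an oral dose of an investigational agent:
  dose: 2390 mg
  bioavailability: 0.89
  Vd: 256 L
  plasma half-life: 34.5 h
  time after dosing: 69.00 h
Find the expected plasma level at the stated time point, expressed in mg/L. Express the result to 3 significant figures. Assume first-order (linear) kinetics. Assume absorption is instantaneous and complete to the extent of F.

Amount reaching circulation = F × Dose = 0.89 × 2390 = 2127 mg
C₀ = F·Dose / Vd = 2127 / 256 = 8.309 mg/L
k = ln2 / t½ = 0.693147 / 34.5 = 0.02009 h⁻¹
t / t½ = 69.00 / 34.5 = 2 half-lives
C = C₀ × (1/2)^2 = 8.309 × 0.2500 = 2.077 mg/L

2.08 mg/L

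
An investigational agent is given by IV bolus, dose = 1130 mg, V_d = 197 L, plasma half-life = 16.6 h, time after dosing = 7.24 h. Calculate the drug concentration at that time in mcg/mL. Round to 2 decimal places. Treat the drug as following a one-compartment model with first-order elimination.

4.24 mcg/mL

C₀ = Dose / Vd = 1130 / 197 = 5.736 mg/L
k = ln2 / t½ = 0.693147 / 16.6 = 0.04176 h⁻¹
C = C₀ · e^(−k·t) = 5.736 × e^(−0.04176 × 7.24)
  = 5.736 × 0.7391 = 4.239 mg/L
(4.239 mg/L = 4.239 mcg/mL)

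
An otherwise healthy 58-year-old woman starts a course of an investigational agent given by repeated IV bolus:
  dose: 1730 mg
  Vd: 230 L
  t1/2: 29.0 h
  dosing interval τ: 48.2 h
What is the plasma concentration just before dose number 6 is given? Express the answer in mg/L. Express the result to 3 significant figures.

C₀ per dose = Dose / Vd = 1730 / 230 = 7.522 mg/L
k = ln2 / t½ = 0.693147 / 29.0 = 0.02390 h⁻¹
Fraction remaining after one interval: r = e^(−kτ) = e^(−0.02390 × 48.2) = 0.3160
Before dose 6, 5 doses have been given (aged 1τ, 2τ, 3τ, 4τ, 5τ).
C_trough = C₀ × (r + r² + … + r^5) = C₀ × r(1−r^5)/(1−r)
        = 7.522 × 0.3160 × (1 − 0.003151) / (1 − 0.3160) = 3.464 mg/L

3.46 mg/L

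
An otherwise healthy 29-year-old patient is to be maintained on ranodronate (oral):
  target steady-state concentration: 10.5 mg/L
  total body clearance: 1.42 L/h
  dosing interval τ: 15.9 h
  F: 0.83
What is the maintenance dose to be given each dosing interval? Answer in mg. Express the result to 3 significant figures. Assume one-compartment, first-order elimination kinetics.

286 mg

At steady state, F × (Dose/τ) = Css × CL.
Dose = Css × CL × τ / F = 10.5 × 1.420 × 15.9 / 0.83 = 285.6 mg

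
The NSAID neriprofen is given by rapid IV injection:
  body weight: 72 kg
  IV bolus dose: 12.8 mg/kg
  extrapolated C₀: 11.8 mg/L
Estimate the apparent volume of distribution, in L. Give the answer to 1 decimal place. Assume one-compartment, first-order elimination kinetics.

Dose = 12.8 × 72 = 921.6 mg
Vd = Dose / C₀ = 921.6 / 11.8 = 78.10 L

78.1 L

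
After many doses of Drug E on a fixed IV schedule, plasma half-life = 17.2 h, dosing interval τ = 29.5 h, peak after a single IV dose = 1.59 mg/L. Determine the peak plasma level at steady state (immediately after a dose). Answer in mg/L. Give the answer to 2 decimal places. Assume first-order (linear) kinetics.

2.29 mg/L

k = ln2 / t½ = 0.693147 / 17.2 = 0.04030 h⁻¹
e^(−kτ) = e^(−0.04030 × 29.5) = 0.3046
Accumulation ratio R = 1 / (1 − e^(−kτ)) = 1 / (1 − 0.3046) = 1.438
Steady-state peak = C₀ × R = 1.59 × 1.438 = 2.286 mg/L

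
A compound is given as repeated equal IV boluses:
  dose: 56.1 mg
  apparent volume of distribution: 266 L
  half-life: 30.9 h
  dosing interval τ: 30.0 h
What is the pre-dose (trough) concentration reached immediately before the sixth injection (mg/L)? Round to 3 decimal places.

0.212 mg/L

C₀ per dose = Dose / Vd = 56.1 / 266 = 0.2109 mg/L
k = ln2 / t½ = 0.693147 / 30.9 = 0.02243 h⁻¹
Fraction remaining after one interval: r = e^(−kτ) = e^(−0.02243 × 30.0) = 0.5102
Before dose 6, 5 doses have been given (aged 1τ, 2τ, 3τ, 4τ, 5τ).
C_trough = C₀ × (r + r² + … + r^5) = C₀ × r(1−r^5)/(1−r)
        = 0.2109 × 0.5102 × (1 − 0.03457) / (1 − 0.5102) = 0.2121 mg/L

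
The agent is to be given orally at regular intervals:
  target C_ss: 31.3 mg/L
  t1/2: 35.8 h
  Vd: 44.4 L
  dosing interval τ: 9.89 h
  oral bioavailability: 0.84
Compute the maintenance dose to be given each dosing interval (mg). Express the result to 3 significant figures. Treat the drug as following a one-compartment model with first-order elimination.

317 mg

k = ln2 / t½ = 0.693147 / 35.8 = 0.01936 h⁻¹
CL = k × Vd = 0.01936 × 44.4 = 0.8596 L/h
At steady state, F × (Dose/τ) = Css × CL.
Dose = Css × CL × τ / F = 31.3 × 0.8596 × 9.89 / 0.84 = 316.8 mg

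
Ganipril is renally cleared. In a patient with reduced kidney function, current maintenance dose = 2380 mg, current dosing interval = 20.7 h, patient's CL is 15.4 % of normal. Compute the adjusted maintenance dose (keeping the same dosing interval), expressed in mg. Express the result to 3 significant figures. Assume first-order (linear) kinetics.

To keep the same average steady-state level, dosing rate must scale with clearance.
CL ratio = 15.4 / 100 = 0.1540
New dose (same interval) = 2380 × 0.1540 = 366.5 mg

367 mg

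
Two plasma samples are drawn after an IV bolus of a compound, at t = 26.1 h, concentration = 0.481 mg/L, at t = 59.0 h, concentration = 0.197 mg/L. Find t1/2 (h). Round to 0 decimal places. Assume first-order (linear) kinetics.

26 h

k = ln(C₁/C₂) / (t₂ − t₁) = ln(0.481/0.197) / (59.0 − 26.1)
  = 0.8927 / 32.90 = 0.02713 h⁻¹
t½ = ln2 / k = 0.693147 / 0.02713 = 25.55 h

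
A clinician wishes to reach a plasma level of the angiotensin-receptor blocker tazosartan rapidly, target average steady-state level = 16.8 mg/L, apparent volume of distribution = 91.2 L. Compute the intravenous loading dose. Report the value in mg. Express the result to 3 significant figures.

LD = Css × Vd = 16.8 × 91.2 = 1532 mg

1530 mg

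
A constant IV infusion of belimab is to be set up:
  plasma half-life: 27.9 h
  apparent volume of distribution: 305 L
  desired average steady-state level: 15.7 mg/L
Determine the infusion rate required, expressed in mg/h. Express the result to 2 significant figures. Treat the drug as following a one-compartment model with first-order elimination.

k = ln2 / t½ = 0.693147 / 27.9 = 0.02484 h⁻¹
CL = k × Vd = 0.02484 × 305 = 7.576 L/h
At steady state, infusion rate R₀ = Css × CL = 15.7 × 7.576 = 118.9 mg/h

120 mg/h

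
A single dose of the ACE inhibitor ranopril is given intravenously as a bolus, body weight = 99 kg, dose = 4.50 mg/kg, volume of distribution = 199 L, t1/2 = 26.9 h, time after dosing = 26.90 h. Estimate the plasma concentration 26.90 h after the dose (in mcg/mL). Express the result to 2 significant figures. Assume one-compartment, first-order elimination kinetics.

Total dose = 4.50 × 99 = 445.5 mg
C₀ = Dose / Vd = 445.5 / 199 = 2.239 mg/L
k = ln2 / t½ = 0.693147 / 26.9 = 0.02577 h⁻¹
t / t½ = 26.90 / 26.9 = 1 half-lives
C = C₀ × (1/2)^1 = 2.239 × 0.5000 = 1.120 mg/L
(1.120 mg/L = 1.120 mcg/mL)

1.1 mcg/mL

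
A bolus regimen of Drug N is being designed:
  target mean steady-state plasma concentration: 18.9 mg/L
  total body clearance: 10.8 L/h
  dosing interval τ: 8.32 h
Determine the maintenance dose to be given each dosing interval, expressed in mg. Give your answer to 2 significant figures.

1700 mg

At steady state, Dose/τ = Css × CL.
Dose = Css × CL × τ = 18.9 × 10.80 × 8.32 = 1698 mg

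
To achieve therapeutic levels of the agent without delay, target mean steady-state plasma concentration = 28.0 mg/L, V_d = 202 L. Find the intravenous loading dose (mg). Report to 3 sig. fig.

LD = Css × Vd = 28.0 × 202 = 5656 mg

5660 mg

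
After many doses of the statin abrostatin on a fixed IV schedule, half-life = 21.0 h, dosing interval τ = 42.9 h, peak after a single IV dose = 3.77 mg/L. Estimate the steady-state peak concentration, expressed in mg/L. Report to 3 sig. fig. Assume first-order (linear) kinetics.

k = ln2 / t½ = 0.693147 / 21.0 = 0.03301 h⁻¹
e^(−kτ) = e^(−0.03301 × 42.9) = 0.2427
Accumulation ratio R = 1 / (1 − e^(−kτ)) = 1 / (1 − 0.2427) = 1.320
Steady-state peak = C₀ × R = 3.77 × 1.320 = 4.976 mg/L

4.98 mg/L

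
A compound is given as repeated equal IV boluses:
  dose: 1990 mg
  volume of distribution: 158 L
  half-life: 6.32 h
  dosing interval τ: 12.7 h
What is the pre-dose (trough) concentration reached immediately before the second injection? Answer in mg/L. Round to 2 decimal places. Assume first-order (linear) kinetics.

C₀ per dose = Dose / Vd = 1990 / 158 = 12.59 mg/L
k = ln2 / t½ = 0.693147 / 6.32 = 0.1097 h⁻¹
Fraction remaining after one interval: r = e^(−kτ) = e^(−0.1097 × 12.7) = 0.2483
Before dose 2, 1 dose has been given (aged 1τ).
C_trough = C₀ × r = 12.59 × 0.2483 = 3.126 mg/L

3.13 mg/L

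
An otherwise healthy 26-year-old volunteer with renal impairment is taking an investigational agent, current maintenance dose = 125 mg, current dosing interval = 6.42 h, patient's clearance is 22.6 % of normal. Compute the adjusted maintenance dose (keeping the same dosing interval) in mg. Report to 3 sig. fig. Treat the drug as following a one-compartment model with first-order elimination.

28.3 mg

To keep the same average steady-state level, dosing rate must scale with clearance.
CL ratio = 22.6 / 100 = 0.2260
New dose (same interval) = 125 × 0.2260 = 28.25 mg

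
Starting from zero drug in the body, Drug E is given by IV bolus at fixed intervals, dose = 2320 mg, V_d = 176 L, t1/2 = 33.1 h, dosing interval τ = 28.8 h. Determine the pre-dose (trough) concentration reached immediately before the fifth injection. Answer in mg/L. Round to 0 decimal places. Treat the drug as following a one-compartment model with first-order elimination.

C₀ per dose = Dose / Vd = 2320 / 176 = 13.18 mg/L
k = ln2 / t½ = 0.693147 / 33.1 = 0.02094 h⁻¹
Fraction remaining after one interval: r = e^(−kτ) = e^(−0.02094 × 28.8) = 0.5471
Before dose 5, 4 doses have been given (aged 1τ, 2τ, 3τ, 4τ).
C_trough = C₀ × (r + r² + … + r^4) = C₀ × r(1−r^4)/(1−r)
        = 13.18 × 0.5471 × (1 − 0.08959) / (1 − 0.5471) = 14.49 mg/L

14 mg/L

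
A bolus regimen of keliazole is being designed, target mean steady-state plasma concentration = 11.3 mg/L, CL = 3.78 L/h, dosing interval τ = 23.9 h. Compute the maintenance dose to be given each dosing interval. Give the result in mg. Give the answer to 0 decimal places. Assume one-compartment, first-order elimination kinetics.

At steady state, Dose/τ = Css × CL.
Dose = Css × CL × τ = 11.3 × 3.780 × 23.9 = 1021 mg

1021 mg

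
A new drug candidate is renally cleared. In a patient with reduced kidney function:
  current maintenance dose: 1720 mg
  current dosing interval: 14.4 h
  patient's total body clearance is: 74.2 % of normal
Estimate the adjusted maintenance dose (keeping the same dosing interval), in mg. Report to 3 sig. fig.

1280 mg

To keep the same average steady-state level, dosing rate must scale with clearance.
CL ratio = 74.2 / 100 = 0.7420
New dose (same interval) = 1720 × 0.7420 = 1276 mg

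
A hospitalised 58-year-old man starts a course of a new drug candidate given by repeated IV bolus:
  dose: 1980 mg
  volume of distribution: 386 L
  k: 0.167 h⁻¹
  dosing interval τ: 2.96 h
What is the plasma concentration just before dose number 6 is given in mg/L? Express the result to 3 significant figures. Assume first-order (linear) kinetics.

7.35 mg/L

C₀ per dose = Dose / Vd = 1980 / 386 = 5.130 mg/L
Fraction remaining after one interval: r = e^(−kτ) = e^(−0.1670 × 2.96) = 0.6100
Before dose 6, 5 doses have been given (aged 1τ, 2τ, 3τ, 4τ, 5τ).
C_trough = C₀ × (r + r² + … + r^5) = C₀ × r(1−r^5)/(1−r)
        = 5.130 × 0.6100 × (1 − 0.08446) / (1 − 0.6100) = 7.346 mg/L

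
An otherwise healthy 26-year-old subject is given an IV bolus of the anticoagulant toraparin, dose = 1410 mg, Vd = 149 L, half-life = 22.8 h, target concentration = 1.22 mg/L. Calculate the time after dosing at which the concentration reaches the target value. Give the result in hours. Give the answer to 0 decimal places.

C₀ = Dose / Vd = 1410 / 149 = 9.463 mg/L
k = ln2 / t½ = 0.693147 / 22.8 = 0.03040 h⁻¹
t = ln(C₀ / C) / k = ln(9.463 / 1.22) / 0.03040
  = ln(7.757) / 0.03040 = 2.049 / 0.03040 = 67.40 h

67 h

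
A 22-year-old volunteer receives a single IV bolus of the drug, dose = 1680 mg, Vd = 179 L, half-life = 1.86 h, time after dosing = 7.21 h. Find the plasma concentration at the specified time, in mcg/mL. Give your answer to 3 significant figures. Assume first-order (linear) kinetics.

C₀ = Dose / Vd = 1680 / 179 = 9.385 mg/L
k = ln2 / t½ = 0.693147 / 1.86 = 0.3727 h⁻¹
C = C₀ · e^(−k·t) = 9.385 × e^(−0.3727 × 7.21)
  = 9.385 × 0.06807 = 0.6388 mg/L
(0.6388 mg/L = 0.6388 mcg/mL)

0.639 mcg/mL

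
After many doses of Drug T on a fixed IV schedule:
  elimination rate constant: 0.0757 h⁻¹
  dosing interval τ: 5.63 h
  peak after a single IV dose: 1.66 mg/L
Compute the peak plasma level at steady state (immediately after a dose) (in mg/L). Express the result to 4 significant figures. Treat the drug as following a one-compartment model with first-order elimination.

e^(−kτ) = e^(−0.07570 × 5.63) = 0.6530
Accumulation ratio R = 1 / (1 − e^(−kτ)) = 1 / (1 − 0.6530) = 2.882
Steady-state peak = C₀ × R = 1.66 × 2.882 = 4.784 mg/L

4.784 mg/L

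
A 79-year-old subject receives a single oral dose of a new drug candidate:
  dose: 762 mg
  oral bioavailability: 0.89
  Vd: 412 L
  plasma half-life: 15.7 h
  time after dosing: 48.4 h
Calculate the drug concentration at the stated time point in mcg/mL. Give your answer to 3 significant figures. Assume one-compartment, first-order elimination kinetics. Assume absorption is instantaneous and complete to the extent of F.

0.194 mcg/mL

Amount reaching circulation = F × Dose = 0.89 × 762.0 = 678.2 mg
C₀ = F·Dose / Vd = 678.2 / 412 = 1.646 mg/L
k = ln2 / t½ = 0.693147 / 15.7 = 0.04415 h⁻¹
C = C₀ · e^(−k·t) = 1.646 × e^(−0.04415 × 48.4)
  = 1.646 × 0.1180 = 0.1942 mg/L
(0.1942 mg/L = 0.1942 mcg/mL)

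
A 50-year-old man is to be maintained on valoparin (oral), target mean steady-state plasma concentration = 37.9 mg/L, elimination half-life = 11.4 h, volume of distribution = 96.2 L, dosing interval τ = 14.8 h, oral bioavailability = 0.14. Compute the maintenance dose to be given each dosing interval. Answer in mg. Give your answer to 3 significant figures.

23400 mg

k = ln2 / t½ = 0.693147 / 11.4 = 0.06080 h⁻¹
CL = k × Vd = 0.06080 × 96.2 = 5.849 L/h
At steady state, F × (Dose/τ) = Css × CL.
Dose = Css × CL × τ / F = 37.9 × 5.849 × 14.8 / 0.14 = 23430 mg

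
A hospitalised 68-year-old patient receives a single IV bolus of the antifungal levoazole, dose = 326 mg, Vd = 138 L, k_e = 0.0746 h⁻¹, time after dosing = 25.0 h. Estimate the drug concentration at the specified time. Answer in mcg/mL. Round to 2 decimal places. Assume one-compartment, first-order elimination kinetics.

0.37 mcg/mL

C₀ = Dose / Vd = 326.0 / 138 = 2.362 mg/L
C = C₀ · e^(−k·t) = 2.362 × e^(−0.07460 × 25.0)
  = 2.362 × 0.1549 = 0.3659 mg/L
(0.3659 mg/L = 0.3659 mcg/mL)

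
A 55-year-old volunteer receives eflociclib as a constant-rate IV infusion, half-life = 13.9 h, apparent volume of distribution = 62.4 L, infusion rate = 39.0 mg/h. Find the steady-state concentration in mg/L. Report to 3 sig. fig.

k = ln2 / t½ = 0.693147 / 13.9 = 0.04987 h⁻¹
CL = k × Vd = 0.04987 × 62.4 = 3.112 L/h
At steady state Css = R₀ / CL = 39.0 / 3.112 = 12.53 mg/L

12.5 mg/L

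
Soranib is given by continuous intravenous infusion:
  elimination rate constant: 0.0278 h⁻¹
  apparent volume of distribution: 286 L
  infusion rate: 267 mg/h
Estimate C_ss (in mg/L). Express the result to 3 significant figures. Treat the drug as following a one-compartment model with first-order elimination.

CL = k × Vd = 0.02780 × 286 = 7.951 L/h
At steady state Css = R₀ / CL = 267 / 7.951 = 33.58 mg/L

33.6 mg/L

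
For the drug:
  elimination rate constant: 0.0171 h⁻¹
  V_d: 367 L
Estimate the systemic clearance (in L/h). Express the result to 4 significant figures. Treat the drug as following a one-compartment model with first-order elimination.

6.276 L/h

CL = k × Vd = 0.0171 × 367 = 6.276 L/h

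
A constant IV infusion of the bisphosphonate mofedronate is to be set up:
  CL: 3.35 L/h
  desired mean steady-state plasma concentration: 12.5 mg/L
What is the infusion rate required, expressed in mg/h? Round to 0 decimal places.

42 mg/h

At steady state, infusion rate R₀ = Css × CL = 12.5 × 3.350 = 41.88 mg/h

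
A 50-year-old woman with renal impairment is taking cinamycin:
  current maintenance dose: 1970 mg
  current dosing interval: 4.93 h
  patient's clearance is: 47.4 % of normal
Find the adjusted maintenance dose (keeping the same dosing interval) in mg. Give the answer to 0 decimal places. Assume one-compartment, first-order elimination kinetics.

To keep the same average steady-state level, dosing rate must scale with clearance.
CL ratio = 47.4 / 100 = 0.4740
New dose (same interval) = 1970 × 0.4740 = 933.8 mg

934 mg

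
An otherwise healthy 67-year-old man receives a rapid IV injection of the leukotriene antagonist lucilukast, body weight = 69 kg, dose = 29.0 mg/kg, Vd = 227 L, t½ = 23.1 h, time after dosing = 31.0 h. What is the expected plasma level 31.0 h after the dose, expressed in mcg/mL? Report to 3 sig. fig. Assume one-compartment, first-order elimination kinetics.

Total dose = 29.0 × 69 = 2001 mg
C₀ = Dose / Vd = 2001 / 227 = 8.815 mg/L
k = ln2 / t½ = 0.693147 / 23.1 = 0.03001 h⁻¹
C = C₀ · e^(−k·t) = 8.815 × e^(−0.03001 × 31.0)
  = 8.815 × 0.3944 = 3.477 mg/L
(3.477 mg/L = 3.477 mcg/mL)

3.48 mcg/mL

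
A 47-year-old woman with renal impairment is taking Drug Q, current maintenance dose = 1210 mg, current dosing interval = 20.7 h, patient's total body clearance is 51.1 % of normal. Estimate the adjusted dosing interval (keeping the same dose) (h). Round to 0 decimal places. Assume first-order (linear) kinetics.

To keep the same average steady-state level, dosing rate must scale with clearance.
CL ratio = 51.1 / 100 = 0.5110
New interval (same dose) = 20.7 / 0.5110 = 40.51 h

41 h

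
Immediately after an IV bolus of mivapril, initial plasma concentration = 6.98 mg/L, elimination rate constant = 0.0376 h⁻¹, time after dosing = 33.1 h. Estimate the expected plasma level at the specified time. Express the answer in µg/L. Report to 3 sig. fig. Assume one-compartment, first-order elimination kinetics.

C = C₀ · e^(−k·t) = 6.980 × e^(−0.03760 × 33.1)
  = 6.980 × 0.2881 = 2.011 mg/L
Convert: 2.011 mg/L × 1000 = 2011 µg/L

2010 µg/L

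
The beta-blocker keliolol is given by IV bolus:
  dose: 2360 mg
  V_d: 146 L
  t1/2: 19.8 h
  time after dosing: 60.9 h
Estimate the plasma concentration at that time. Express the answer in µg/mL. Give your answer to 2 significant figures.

1.9 µg/mL

C₀ = Dose / Vd = 2360 / 146 = 16.16 mg/L
k = ln2 / t½ = 0.693147 / 19.8 = 0.03501 h⁻¹
C = C₀ · e^(−k·t) = 16.16 × e^(−0.03501 × 60.9)
  = 16.16 × 0.1186 = 1.917 mg/L
(1.917 mg/L = 1.917 µg/mL)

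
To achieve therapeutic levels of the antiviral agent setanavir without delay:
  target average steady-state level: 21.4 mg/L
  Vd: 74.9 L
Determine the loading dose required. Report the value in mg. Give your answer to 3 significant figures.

1600 mg

LD = Css × Vd = 21.4 × 74.9 = 1603 mg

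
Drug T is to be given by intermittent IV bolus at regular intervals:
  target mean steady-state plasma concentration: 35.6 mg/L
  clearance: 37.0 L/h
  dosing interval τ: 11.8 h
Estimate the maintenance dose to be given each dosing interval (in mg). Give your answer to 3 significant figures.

15500 mg

At steady state, Dose/τ = Css × CL.
Dose = Css × CL × τ = 35.6 × 37.00 × 11.8 = 15540 mg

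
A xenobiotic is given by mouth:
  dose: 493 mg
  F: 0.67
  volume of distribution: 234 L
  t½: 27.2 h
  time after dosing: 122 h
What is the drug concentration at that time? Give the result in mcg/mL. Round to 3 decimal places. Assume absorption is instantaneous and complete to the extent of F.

Amount reaching circulation = F × Dose = 0.67 × 493.0 = 330.3 mg
C₀ = F·Dose / Vd = 330.3 / 234 = 1.412 mg/L
k = ln2 / t½ = 0.693147 / 27.2 = 0.02548 h⁻¹
C = C₀ · e^(−k·t) = 1.412 × e^(−0.02548 × 122)
  = 1.412 × 0.04467 = 0.06307 mg/L
(0.06307 mg/L = 0.06307 mcg/mL)

0.063 mcg/mL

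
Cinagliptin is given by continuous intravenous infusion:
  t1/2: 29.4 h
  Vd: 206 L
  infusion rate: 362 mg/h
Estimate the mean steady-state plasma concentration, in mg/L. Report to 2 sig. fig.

75 mg/L

k = ln2 / t½ = 0.693147 / 29.4 = 0.02358 h⁻¹
CL = k × Vd = 0.02358 × 206 = 4.857 L/h
At steady state Css = R₀ / CL = 362 / 4.857 = 74.53 mg/L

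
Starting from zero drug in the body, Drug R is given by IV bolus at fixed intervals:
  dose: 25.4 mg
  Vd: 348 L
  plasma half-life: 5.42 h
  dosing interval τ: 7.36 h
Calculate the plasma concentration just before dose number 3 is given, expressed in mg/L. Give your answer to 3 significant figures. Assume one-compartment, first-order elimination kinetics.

C₀ per dose = Dose / Vd = 25.4 / 348 = 0.07299 mg/L
k = ln2 / t½ = 0.693147 / 5.42 = 0.1279 h⁻¹
Fraction remaining after one interval: r = e^(−kτ) = e^(−0.1279 × 7.36) = 0.3901
Before dose 3, 2 doses have been given (aged 1τ, 2τ).
C_trough = C₀ × (r + r²) = 0.07299 × (0.3901 + 0.1522) = 0.03958 mg/L

0.0396 mg/L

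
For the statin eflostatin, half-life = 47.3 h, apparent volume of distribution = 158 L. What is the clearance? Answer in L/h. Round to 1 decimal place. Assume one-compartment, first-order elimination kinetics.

2.3 L/h

k = ln2 / t½ = 0.693147 / 47.3 = 0.01465 h⁻¹
CL = k × Vd = 0.01465 × 158 = 2.315 L/h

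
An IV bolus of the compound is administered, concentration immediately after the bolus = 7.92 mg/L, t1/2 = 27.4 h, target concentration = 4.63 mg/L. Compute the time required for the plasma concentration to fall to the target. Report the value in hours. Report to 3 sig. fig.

21.2 h

k = ln2 / t½ = 0.693147 / 27.4 = 0.02530 h⁻¹
t = ln(C₀ / C) / k = ln(7.920 / 4.63) / 0.02530
  = ln(1.711) / 0.02530 = 0.5371 / 0.02530 = 21.23 h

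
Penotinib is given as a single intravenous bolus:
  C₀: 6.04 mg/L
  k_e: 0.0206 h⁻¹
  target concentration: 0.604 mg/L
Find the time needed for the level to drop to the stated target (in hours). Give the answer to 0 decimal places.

112 h

t = ln(C₀ / C) / k = ln(6.040 / 0.604) / 0.02060
  = ln(10.00) / 0.02060 = 2.303 / 0.02060 = 111.8 h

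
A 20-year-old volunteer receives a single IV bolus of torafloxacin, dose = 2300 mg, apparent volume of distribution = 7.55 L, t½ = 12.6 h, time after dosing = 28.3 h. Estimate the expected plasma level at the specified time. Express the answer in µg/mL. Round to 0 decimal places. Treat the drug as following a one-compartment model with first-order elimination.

64 µg/mL

C₀ = Dose / Vd = 2300 / 7.55 = 304.6 mg/L
k = ln2 / t½ = 0.693147 / 12.6 = 0.05501 h⁻¹
C = C₀ · e^(−k·t) = 304.6 × e^(−0.05501 × 28.3)
  = 304.6 × 0.2108 = 64.21 mg/L
(64.21 mg/L = 64.21 µg/mL)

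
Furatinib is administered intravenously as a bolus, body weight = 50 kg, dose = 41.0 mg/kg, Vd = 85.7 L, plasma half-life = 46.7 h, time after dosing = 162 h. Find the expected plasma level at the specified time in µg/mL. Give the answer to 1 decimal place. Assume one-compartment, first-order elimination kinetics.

2.2 µg/mL

Total dose = 41.0 × 50 = 2050 mg
C₀ = Dose / Vd = 2050 / 85.7 = 23.92 mg/L
k = ln2 / t½ = 0.693147 / 46.7 = 0.01484 h⁻¹
C = C₀ · e^(−k·t) = 23.92 × e^(−0.01484 × 162)
  = 23.92 × 0.09035 = 2.161 mg/L
(2.161 mg/L = 2.161 µg/mL)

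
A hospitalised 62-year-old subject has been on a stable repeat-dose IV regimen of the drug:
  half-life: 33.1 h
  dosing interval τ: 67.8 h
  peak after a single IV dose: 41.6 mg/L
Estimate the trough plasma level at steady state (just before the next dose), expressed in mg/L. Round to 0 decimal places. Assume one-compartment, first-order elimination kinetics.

13 mg/L

k = ln2 / t½ = 0.693147 / 33.1 = 0.02094 h⁻¹
e^(−kτ) = e^(−0.02094 × 67.8) = 0.2418
Accumulation ratio R = 1 / (1 − e^(−kτ)) = 1 / (1 − 0.2418) = 1.319
Steady-state trough = C₀ × R × e^(−kτ) = 41.6 × 1.319 × 0.2418 = 13.27 mg/L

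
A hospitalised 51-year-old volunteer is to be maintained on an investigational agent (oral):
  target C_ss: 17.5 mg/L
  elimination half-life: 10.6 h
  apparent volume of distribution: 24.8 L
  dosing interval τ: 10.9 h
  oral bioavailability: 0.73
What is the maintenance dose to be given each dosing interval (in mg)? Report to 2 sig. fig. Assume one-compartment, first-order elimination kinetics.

420 mg

k = ln2 / t½ = 0.693147 / 10.6 = 0.06539 h⁻¹
CL = k × Vd = 0.06539 × 24.8 = 1.622 L/h
At steady state, F × (Dose/τ) = Css × CL.
Dose = Css × CL × τ / F = 17.5 × 1.622 × 10.9 / 0.73 = 423.8 mg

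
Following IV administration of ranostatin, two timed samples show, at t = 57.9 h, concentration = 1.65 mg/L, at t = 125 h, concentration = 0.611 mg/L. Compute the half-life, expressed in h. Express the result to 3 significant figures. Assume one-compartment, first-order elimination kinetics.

46.8 h

k = ln(C₁/C₂) / (t₂ − t₁) = ln(1.65/0.611) / (125 − 57.9)
  = 0.9934 / 67.10 = 0.01480 h⁻¹
t½ = ln2 / k = 0.693147 / 0.01480 = 46.83 h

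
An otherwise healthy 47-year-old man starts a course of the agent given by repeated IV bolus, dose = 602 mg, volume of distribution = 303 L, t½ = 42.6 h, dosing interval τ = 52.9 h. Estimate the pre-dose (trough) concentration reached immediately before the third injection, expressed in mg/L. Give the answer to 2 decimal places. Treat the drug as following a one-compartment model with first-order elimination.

C₀ per dose = Dose / Vd = 602 / 303 = 1.987 mg/L
k = ln2 / t½ = 0.693147 / 42.6 = 0.01627 h⁻¹
Fraction remaining after one interval: r = e^(−kτ) = e^(−0.01627 × 52.9) = 0.4229
Before dose 3, 2 doses have been given (aged 1τ, 2τ).
C_trough = C₀ × (r + r²) = 1.987 × (0.4229 + 0.1788) = 1.196 mg/L

1.20 mg/L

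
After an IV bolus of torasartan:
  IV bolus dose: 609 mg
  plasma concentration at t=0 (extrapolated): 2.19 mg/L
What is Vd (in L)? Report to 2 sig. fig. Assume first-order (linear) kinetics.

Vd = Dose / C₀ = 609.0 / 2.19 = 278.1 L

280 L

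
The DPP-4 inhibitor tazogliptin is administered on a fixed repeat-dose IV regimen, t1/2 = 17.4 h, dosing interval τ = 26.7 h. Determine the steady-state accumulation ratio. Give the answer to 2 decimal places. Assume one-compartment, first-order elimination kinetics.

1.53

k = ln2 / t½ = 0.693147 / 17.4 = 0.03984 h⁻¹
e^(−kτ) = e^(−0.03984 × 26.7) = 0.3452
Accumulation ratio R = 1 / (1 − e^(−kτ)) = 1 / (1 − 0.3452) = 1.527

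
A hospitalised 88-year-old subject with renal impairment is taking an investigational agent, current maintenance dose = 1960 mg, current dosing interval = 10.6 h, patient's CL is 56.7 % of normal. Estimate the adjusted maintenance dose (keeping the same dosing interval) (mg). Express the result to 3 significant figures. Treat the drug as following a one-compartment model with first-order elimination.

To keep the same average steady-state level, dosing rate must scale with clearance.
CL ratio = 56.7 / 100 = 0.5670
New dose (same interval) = 1960 × 0.5670 = 1111 mg

1110 mg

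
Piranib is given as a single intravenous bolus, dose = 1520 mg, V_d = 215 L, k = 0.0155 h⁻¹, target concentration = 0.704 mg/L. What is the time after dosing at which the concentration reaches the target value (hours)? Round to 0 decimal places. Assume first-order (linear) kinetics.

149 h

C₀ = Dose / Vd = 1520 / 215 = 7.070 mg/L
t = ln(C₀ / C) / k = ln(7.070 / 0.704) / 0.01550
  = ln(10.04) / 0.01550 = 2.307 / 0.01550 = 148.8 h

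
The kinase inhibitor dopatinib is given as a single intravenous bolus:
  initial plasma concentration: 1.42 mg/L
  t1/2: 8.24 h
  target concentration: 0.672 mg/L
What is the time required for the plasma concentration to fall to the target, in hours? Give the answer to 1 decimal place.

k = ln2 / t½ = 0.693147 / 8.24 = 0.08412 h⁻¹
t = ln(C₀ / C) / k = ln(1.420 / 0.672) / 0.08412
  = ln(2.113) / 0.08412 = 0.7481 / 0.08412 = 8.893 h

8.9 h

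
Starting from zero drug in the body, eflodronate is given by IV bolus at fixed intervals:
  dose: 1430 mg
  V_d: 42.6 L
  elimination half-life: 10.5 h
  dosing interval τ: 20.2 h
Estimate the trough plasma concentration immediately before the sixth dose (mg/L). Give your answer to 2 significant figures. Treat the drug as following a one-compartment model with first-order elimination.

12 mg/L

C₀ per dose = Dose / Vd = 1430 / 42.6 = 33.57 mg/L
k = ln2 / t½ = 0.693147 / 10.5 = 0.06601 h⁻¹
Fraction remaining after one interval: r = e^(−kτ) = e^(−0.06601 × 20.2) = 0.2636
Before dose 6, 5 doses have been given (aged 1τ, 2τ, 3τ, 4τ, 5τ).
C_trough = C₀ × (r + r² + … + r^5) = C₀ × r(1−r^5)/(1−r)
        = 33.57 × 0.2636 × (1 − 0.001273) / (1 − 0.2636) = 12.00 mg/L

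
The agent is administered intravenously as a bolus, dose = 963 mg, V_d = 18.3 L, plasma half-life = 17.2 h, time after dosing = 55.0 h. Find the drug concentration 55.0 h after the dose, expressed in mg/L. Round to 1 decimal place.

5.7 mg/L

C₀ = Dose / Vd = 963.0 / 18.3 = 52.62 mg/L
k = ln2 / t½ = 0.693147 / 17.2 = 0.04030 h⁻¹
C = C₀ · e^(−k·t) = 52.62 × e^(−0.04030 × 55.0)
  = 52.62 × 0.1090 = 5.736 mg/L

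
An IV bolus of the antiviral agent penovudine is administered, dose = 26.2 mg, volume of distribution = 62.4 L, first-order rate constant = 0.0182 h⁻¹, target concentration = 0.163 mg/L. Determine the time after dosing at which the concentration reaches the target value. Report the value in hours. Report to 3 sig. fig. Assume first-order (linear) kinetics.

C₀ = Dose / Vd = 26.20 / 62.4 = 0.4199 mg/L
t = ln(C₀ / C) / k = ln(0.4199 / 0.163) / 0.01820
  = ln(2.576) / 0.01820 = 0.9462 / 0.01820 = 51.99 h

52.0 h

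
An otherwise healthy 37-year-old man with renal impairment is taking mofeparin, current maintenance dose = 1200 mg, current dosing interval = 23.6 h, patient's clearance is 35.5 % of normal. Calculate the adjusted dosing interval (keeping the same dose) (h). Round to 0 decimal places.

66 h

To keep the same average steady-state level, dosing rate must scale with clearance.
CL ratio = 35.5 / 100 = 0.3550
New interval (same dose) = 23.6 / 0.3550 = 66.48 h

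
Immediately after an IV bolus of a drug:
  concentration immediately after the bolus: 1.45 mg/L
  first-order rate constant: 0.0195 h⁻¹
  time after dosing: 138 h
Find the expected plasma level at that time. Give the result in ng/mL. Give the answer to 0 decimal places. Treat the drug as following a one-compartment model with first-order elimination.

98 ng/mL

C = C₀ · e^(−k·t) = 1.450 × e^(−0.01950 × 138)
  = 1.450 × 0.06781 = 0.09832 mg/L
Convert: 0.09832 mg/L × 1000 = 98.32 ng/mL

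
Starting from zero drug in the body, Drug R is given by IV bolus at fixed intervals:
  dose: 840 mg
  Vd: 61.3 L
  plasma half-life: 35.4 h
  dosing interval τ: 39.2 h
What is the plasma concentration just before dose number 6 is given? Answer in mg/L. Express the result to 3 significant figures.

C₀ per dose = Dose / Vd = 840 / 61.3 = 13.70 mg/L
k = ln2 / t½ = 0.693147 / 35.4 = 0.01958 h⁻¹
Fraction remaining after one interval: r = e^(−kτ) = e^(−0.01958 × 39.2) = 0.4642
Before dose 6, 5 doses have been given (aged 1τ, 2τ, 3τ, 4τ, 5τ).
C_trough = C₀ × (r + r² + … + r^5) = C₀ × r(1−r^5)/(1−r)
        = 13.70 × 0.4642 × (1 − 0.02155) / (1 − 0.4642) = 11.61 mg/L

11.6 mg/L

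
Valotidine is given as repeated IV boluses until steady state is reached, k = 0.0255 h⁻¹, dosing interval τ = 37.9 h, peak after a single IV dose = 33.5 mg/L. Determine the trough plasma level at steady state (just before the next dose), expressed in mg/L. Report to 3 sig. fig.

e^(−kτ) = e^(−0.02550 × 37.9) = 0.3804
Accumulation ratio R = 1 / (1 − e^(−kτ)) = 1 / (1 − 0.3804) = 1.614
Steady-state trough = C₀ × R × e^(−kτ) = 33.5 × 1.614 × 0.3804 = 20.57 mg/L

20.6 mg/L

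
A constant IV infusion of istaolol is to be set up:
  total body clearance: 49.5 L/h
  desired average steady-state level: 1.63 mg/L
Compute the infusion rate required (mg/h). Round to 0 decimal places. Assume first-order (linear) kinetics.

81 mg/h

At steady state, infusion rate R₀ = Css × CL = 1.63 × 49.50 = 80.69 mg/h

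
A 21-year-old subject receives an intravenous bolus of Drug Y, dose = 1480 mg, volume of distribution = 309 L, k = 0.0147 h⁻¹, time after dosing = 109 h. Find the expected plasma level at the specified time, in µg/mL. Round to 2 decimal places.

0.96 µg/mL

C₀ = Dose / Vd = 1480 / 309 = 4.790 mg/L
C = C₀ · e^(−k·t) = 4.790 × e^(−0.01470 × 109)
  = 4.790 × 0.2014 = 0.9647 mg/L
(0.9647 mg/L = 0.9647 µg/mL)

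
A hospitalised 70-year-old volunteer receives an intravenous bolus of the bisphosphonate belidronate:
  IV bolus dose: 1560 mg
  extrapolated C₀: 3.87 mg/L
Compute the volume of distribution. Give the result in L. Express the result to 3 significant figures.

403 L

Vd = Dose / C₀ = 1560 / 3.87 = 403.1 L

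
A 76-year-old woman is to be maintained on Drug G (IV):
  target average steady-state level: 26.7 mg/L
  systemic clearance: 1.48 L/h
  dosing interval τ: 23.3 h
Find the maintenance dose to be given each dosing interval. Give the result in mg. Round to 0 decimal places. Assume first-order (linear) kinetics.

921 mg

At steady state, Dose/τ = Css × CL.
Dose = Css × CL × τ = 26.7 × 1.480 × 23.3 = 920.7 mg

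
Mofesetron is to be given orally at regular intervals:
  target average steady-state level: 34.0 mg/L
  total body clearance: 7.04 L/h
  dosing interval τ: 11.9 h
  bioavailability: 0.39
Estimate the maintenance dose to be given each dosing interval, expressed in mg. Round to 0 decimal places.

At steady state, F × (Dose/τ) = Css × CL.
Dose = Css × CL × τ / F = 34.0 × 7.040 × 11.9 / 0.39 = 7304 mg

7304 mg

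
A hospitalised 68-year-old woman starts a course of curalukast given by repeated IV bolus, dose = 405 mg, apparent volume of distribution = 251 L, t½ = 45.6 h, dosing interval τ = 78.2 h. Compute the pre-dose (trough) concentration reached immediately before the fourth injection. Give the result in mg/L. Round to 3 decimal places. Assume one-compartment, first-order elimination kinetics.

C₀ per dose = Dose / Vd = 405 / 251 = 1.614 mg/L
k = ln2 / t½ = 0.693147 / 45.6 = 0.01520 h⁻¹
Fraction remaining after one interval: r = e^(−kτ) = e^(−0.01520 × 78.2) = 0.3046
Before dose 4, 3 doses have been given (aged 1τ, 2τ, 3τ).
C_trough = C₀ × (r + r² + … + r^3) = C₀ × r(1−r^3)/(1−r)
        = 1.614 × 0.3046 × (1 − 0.02826) / (1 − 0.3046) = 0.6870 mg/L

0.687 mg/L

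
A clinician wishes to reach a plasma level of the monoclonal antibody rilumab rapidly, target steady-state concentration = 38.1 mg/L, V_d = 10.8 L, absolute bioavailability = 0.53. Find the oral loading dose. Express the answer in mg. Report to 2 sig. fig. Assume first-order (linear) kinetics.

LD = Css × Vd / F = 38.1 × 10.8 / 0.53 = 776.4 mg

780 mg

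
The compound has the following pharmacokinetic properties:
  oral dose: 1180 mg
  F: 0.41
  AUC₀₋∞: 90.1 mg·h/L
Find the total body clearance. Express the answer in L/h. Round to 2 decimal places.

CL = F·Dose / AUC = 0.41 × 1180 / 90.1 = 5.370 L/h

5.37 L/h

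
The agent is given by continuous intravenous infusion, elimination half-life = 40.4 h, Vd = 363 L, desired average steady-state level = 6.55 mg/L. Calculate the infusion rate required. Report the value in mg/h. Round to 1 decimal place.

40.8 mg/h

k = ln2 / t½ = 0.693147 / 40.4 = 0.01716 h⁻¹
CL = k × Vd = 0.01716 × 363 = 6.229 L/h
At steady state, infusion rate R₀ = Css × CL = 6.55 × 6.229 = 40.80 mg/h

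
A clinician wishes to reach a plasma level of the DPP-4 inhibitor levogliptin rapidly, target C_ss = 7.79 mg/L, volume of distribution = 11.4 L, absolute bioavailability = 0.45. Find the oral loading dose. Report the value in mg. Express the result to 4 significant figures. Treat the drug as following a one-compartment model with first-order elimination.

197.3 mg

LD = Css × Vd / F = 7.79 × 11.4 / 0.45 = 197.3 mg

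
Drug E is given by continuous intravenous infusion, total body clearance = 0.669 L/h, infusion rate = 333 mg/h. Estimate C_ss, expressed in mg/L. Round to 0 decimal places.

498 mg/L

At steady state Css = R₀ / CL = 333 / 0.6690 = 497.8 mg/L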